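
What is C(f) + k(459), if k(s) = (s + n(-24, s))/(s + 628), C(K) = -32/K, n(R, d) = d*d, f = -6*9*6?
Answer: 17111036/88047 ≈ 194.34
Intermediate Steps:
f = -324 (f = -54*6 = -324)
n(R, d) = d**2
k(s) = (s + s**2)/(628 + s) (k(s) = (s + s**2)/(s + 628) = (s + s**2)/(628 + s))
C(f) + k(459) = -32/(-324) + 459*(1 + 459)/(628 + 459) = -32*(-1/324) + 459*460/1087 = 8/81 + 459*(1/1087)*460 = 8/81 + 211140/1087 = 17111036/88047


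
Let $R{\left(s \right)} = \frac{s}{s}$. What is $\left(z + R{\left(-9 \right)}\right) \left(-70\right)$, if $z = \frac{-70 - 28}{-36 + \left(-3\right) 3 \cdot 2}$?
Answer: $- \frac{5320}{27} \approx -197.04$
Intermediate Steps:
$R{\left(s \right)} = 1$
$z = \frac{49}{27}$ ($z = - \frac{98}{-36 - 18} = - \frac{98}{-54} = \left(-98\right) \left(- \frac{1}{54}\right) = \frac{49}{27} \approx 1.8148$)
$\left(z + R{\left(-9 \right)}\right) \left(-70\right) = \left(\frac{49}{27} + 1\right) \left(-70\right) = \frac{76}{27} \left(-70\right) = - \frac{5320}{27}$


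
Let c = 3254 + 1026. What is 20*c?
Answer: 85600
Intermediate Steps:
c = 4280
20*c = 20*4280 = 85600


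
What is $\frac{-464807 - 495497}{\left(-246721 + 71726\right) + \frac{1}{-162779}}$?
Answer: $\frac{78158662408}{14242755553} \approx 5.4876$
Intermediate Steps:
$\frac{-464807 - 495497}{\left(-246721 + 71726\right) + \frac{1}{-162779}} = - \frac{960304}{-174995 - \frac{1}{162779}} = - \frac{960304}{- \frac{28485511106}{162779}} = \left(-960304\right) \left(- \frac{162779}{28485511106}\right) = \frac{78158662408}{14242755553}$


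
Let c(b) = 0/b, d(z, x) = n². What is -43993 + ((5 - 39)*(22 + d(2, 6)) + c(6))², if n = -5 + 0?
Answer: 2509611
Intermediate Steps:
n = -5
d(z, x) = 25 (d(z, x) = (-5)² = 25)
c(b) = 0
-43993 + ((5 - 39)*(22 + d(2, 6)) + c(6))² = -43993 + ((5 - 39)*(22 + 25) + 0)² = -43993 + (-34*47 + 0)² = -43993 + (-1598 + 0)² = -43993 + (-1598)² = -43993 + 2553604 = 2509611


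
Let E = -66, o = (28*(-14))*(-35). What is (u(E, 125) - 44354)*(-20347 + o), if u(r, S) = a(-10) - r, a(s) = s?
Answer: 293562846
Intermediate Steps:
o = 13720 (o = -392*(-35) = 13720)
u(r, S) = -10 - r
(u(E, 125) - 44354)*(-20347 + o) = ((-10 - 1*(-66)) - 44354)*(-20347 + 13720) = ((-10 + 66) - 44354)*(-6627) = (56 - 44354)*(-6627) = -44298*(-6627) = 293562846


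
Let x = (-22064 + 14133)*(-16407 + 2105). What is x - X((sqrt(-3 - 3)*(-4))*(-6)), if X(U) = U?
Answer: 113429162 - 24*I*sqrt(6) ≈ 1.1343e+8 - 58.788*I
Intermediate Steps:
x = 113429162 (x = -7931*(-14302) = 113429162)
x - X((sqrt(-3 - 3)*(-4))*(-6)) = 113429162 - sqrt(-3 - 3)*(-4)*(-6) = 113429162 - sqrt(-6)*(-4)*(-6) = 113429162 - (I*sqrt(6))*(-4)*(-6) = 113429162 - (-4*I*sqrt(6))*(-6) = 113429162 - 24*I*sqrt(6)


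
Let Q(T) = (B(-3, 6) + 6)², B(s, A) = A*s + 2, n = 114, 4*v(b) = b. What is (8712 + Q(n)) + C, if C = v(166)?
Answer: 17707/2 ≈ 8853.5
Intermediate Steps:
v(b) = b/4
C = 83/2 (C = (¼)*166 = 83/2 ≈ 41.500)
B(s, A) = 2 + A*s
Q(T) = 100 (Q(T) = ((2 + 6*(-3)) + 6)² = ((2 - 18) + 6)² = (-16 + 6)² = (-10)² = 100)
(8712 + Q(n)) + C = (8712 + 100) + 83/2 = 8812 + 83/2 = 17707/2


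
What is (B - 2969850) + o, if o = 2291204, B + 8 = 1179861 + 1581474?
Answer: 2082681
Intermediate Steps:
B = 2761327 (B = -8 + (1179861 + 1581474) = -8 + 2761335 = 2761327)
(B - 2969850) + o = (2761327 - 2969850) + 2291204 = -208523 + 2291204 = 2082681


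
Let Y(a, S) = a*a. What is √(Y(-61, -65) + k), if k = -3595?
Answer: 3*√14 ≈ 11.225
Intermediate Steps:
Y(a, S) = a²
√(Y(-61, -65) + k) = √((-61)² - 3595) = √(3721 - 3595) = √126 = 3*√14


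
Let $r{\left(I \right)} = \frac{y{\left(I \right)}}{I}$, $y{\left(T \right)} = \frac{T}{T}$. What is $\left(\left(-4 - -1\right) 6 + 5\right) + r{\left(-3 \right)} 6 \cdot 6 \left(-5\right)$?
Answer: $47$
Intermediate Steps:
$y{\left(T \right)} = 1$
$r{\left(I \right)} = \frac{1}{I}$ ($r{\left(I \right)} = 1 \frac{1}{I} = \frac{1}{I}$)
$\left(\left(-4 - -1\right) 6 + 5\right) + r{\left(-3 \right)} 6 \cdot 6 \left(-5\right) = \left(\left(-4 - -1\right) 6 + 5\right) + \frac{6 \cdot 6 \left(-5\right)}{-3} = \left(\left(-4 + 1\right) 6 + 5\right) - \frac{36 \left(-5\right)}{3} = \left(\left(-3\right) 6 + 5\right) - -60 = \left(-18 + 5\right) + 60 = -13 + 60 = 47$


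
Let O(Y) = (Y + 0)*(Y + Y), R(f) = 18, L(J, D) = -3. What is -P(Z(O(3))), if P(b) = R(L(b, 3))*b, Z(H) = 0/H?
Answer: 0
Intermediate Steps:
O(Y) = 2*Y**2 (O(Y) = Y*(2*Y) = 2*Y**2)
Z(H) = 0
P(b) = 18*b
-P(Z(O(3))) = -18*0 = -1*0 = 0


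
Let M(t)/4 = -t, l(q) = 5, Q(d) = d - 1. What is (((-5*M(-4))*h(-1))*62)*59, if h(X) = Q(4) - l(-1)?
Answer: 585280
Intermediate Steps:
Q(d) = -1 + d
M(t) = -4*t (M(t) = 4*(-t) = -4*t)
h(X) = -2 (h(X) = (-1 + 4) - 1*5 = 3 - 5 = -2)
(((-5*M(-4))*h(-1))*62)*59 = ((-(-20)*(-4)*(-2))*62)*59 = ((-5*16*(-2))*62)*59 = (-80*(-2)*62)*59 = (160*62)*59 = 9920*59 = 585280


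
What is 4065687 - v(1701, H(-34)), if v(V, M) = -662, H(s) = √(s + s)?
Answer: 4066349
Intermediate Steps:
H(s) = √2*√s (H(s) = √(2*s) = √2*√s)
4065687 - v(1701, H(-34)) = 4065687 - 1*(-662) = 4065687 + 662 = 4066349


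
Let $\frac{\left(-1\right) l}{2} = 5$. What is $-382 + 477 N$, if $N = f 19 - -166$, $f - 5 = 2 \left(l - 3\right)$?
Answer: $-111523$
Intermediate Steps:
$l = -10$ ($l = \left(-2\right) 5 = -10$)
$f = -21$ ($f = 5 + 2 \left(-10 - 3\right) = 5 + 2 \left(-13\right) = 5 - 26 = -21$)
$N = -233$ ($N = \left(-21\right) 19 - -166 = -399 + 166 = -233$)
$-382 + 477 N = -382 + 477 \left(-233\right) = -382 - 111141 = -111523$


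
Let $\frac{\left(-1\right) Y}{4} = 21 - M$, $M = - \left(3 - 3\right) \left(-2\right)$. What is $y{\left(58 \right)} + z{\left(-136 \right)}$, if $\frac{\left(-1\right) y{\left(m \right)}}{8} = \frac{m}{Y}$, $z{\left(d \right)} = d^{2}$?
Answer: $\frac{388532}{21} \approx 18502.0$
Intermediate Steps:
$M = 0$ ($M = - 0 \left(-2\right) = \left(-1\right) 0 = 0$)
$Y = -84$ ($Y = - 4 \left(21 - 0\right) = - 4 \left(21 + 0\right) = \left(-4\right) 21 = -84$)
$y{\left(m \right)} = \frac{2 m}{21}$ ($y{\left(m \right)} = - 8 \frac{m}{-84} = - 8 m \left(- \frac{1}{84}\right) = - 8 \left(- \frac{m}{84}\right) = \frac{2 m}{21}$)
$y{\left(58 \right)} + z{\left(-136 \right)} = \frac{2}{21} \cdot 58 + \left(-136\right)^{2} = \frac{116}{21} + 18496 = \frac{388532}{21}$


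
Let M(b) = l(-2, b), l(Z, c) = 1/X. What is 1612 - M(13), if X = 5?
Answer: 8059/5 ≈ 1611.8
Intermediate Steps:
l(Z, c) = ⅕ (l(Z, c) = 1/5 = ⅕)
M(b) = ⅕
1612 - M(13) = 1612 - 1*⅕ = 1612 - ⅕ = 8059/5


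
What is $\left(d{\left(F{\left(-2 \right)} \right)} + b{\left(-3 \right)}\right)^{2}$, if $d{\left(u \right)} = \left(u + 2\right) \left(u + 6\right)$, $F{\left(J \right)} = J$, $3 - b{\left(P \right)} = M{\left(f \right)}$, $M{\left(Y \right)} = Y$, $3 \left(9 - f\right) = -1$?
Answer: $\frac{361}{9} \approx 40.111$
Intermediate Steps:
$f = \frac{28}{3}$ ($f = 9 - - \frac{1}{3} = 9 + \frac{1}{3} = \frac{28}{3} \approx 9.3333$)
$b{\left(P \right)} = - \frac{19}{3}$ ($b{\left(P \right)} = 3 - \frac{28}{3} = - \frac{19}{3}$)
$d{\left(u \right)} = \left(2 + u\right) \left(6 + u\right)$
$\left(d{\left(F{\left(-2 \right)} \right)} + b{\left(-3 \right)}\right)^{2} = \left(\left(12 + \left(-2\right)^{2} + 8 \left(-2\right)\right) - \frac{19}{3}\right)^{2} = \left(\left(12 + 4 - 16\right) - \frac{19}{3}\right)^{2} = \left(0 - \frac{19}{3}\right)^{2} = \left(- \frac{19}{3}\right)^{2} = \frac{361}{9}$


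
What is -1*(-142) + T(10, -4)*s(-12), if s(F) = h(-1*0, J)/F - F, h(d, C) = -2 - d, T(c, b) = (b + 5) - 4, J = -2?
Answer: 211/2 ≈ 105.50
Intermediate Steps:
T(c, b) = 1 + b (T(c, b) = (5 + b) - 4 = 1 + b)
s(F) = -F - 2/F (s(F) = (-2 - (-1)*0)/F - F = (-2 - 1*0)/F - F = (-2 + 0)/F - F = -2/F - F = -F - 2/F)
-1*(-142) + T(10, -4)*s(-12) = -1*(-142) + (1 - 4)*(-1*(-12) - 2/(-12)) = 142 - 3*(12 - 2*(-1/12)) = 142 - 3*(12 + ⅙) = 142 - 3*73/6 = 142 - 73/2 = 211/2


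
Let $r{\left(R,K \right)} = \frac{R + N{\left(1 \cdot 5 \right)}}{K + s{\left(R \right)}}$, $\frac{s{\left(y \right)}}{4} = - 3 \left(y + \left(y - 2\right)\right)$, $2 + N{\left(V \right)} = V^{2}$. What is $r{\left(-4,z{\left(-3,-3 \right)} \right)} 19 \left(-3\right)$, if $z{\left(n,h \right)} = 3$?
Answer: $- \frac{361}{41} \approx -8.8049$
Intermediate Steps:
$N{\left(V \right)} = -2 + V^{2}$
$s{\left(y \right)} = 24 - 24 y$ ($s{\left(y \right)} = 4 \left(- 3 \left(y + \left(y - 2\right)\right)\right) = 4 \left(- 3 \left(y + \left(-2 + y\right)\right)\right) = 4 \left(- 3 \left(-2 + 2 y\right)\right) = 4 \left(6 - 6 y\right) = 24 - 24 y$)
$r{\left(R,K \right)} = \frac{23 + R}{24 + K - 24 R}$ ($r{\left(R,K \right)} = \frac{R - \left(2 - \left(1 \cdot 5\right)^{2}\right)}{K - \left(-24 + 24 R\right)} = \frac{R - \left(2 - 5^{2}\right)}{24 + K - 24 R} = \frac{R + \left(-2 + 25\right)}{24 + K - 24 R} = \frac{R + 23}{24 + K - 24 R} = \frac{23 + R}{24 + K - 24 R}$)
$r{\left(-4,z{\left(-3,-3 \right)} \right)} 19 \left(-3\right) = \frac{23 - 4}{24 + 3 - -96} \cdot 19 \left(-3\right) = \frac{1}{24 + 3 + 96} \cdot 19 \cdot 19 \left(-3\right) = \frac{1}{123} \cdot 19 \cdot 19 \left(-3\right) = \frac{19}{123} \cdot 19 \left(-3\right) = \frac{361}{123} \left(-3\right) = - \frac{361}{41}$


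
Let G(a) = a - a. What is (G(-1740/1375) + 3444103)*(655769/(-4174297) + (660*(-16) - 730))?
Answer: -162315301120452597/4174297 ≈ -3.8884e+10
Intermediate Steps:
G(a) = 0
(G(-1740/1375) + 3444103)*(655769/(-4174297) + (660*(-16) - 730)) = (0 + 3444103)*(655769/(-4174297) + (660*(-16) - 730)) = 3444103*(655769*(-1/4174297) + (-10560 - 730)) = 3444103*(-655769/4174297 - 11290) = 3444103*(-47128468899/4174297) = -162315301120452597/4174297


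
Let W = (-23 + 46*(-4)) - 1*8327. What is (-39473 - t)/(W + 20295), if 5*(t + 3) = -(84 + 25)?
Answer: -197241/58805 ≈ -3.3542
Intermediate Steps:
t = -124/5 (t = -3 + (-(84 + 25))/5 = -3 + (-1*109)/5 = -3 + (⅕)*(-109) = -3 - 109/5 = -124/5 ≈ -24.800)
W = -8534 (W = (-23 - 184) - 8327 = -207 - 8327 = -8534)
(-39473 - t)/(W + 20295) = (-39473 - 1*(-124/5))/(-8534 + 20295) = (-39473 + 124/5)/11761 = -197241/5*1/11761 = -197241/58805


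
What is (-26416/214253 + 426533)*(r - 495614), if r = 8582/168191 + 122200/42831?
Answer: -8365979659367660294379844/39575213970267 ≈ -2.1139e+11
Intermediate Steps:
r = 20920515842/7203788721 (r = 8582*(1/168191) + 122200*(1/42831) = 8582/168191 + 122200/42831 = 20920515842/7203788721 ≈ 2.9041)
(-26416/214253 + 426533)*(r - 495614) = (-26416/214253 + 426533)*(20920515842/7203788721 - 495614) = (-26416*1/214253 + 426533)*(-3570277622653852/7203788721) = (-2032/16481 + 426533)*(-3570277622653852/7203788721) = (7029688341/16481)*(-3570277622653852/7203788721) = -8365979659367660294379844/39575213970267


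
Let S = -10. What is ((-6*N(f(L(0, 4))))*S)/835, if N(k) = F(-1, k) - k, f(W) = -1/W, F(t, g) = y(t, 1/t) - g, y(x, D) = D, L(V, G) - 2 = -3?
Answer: -36/167 ≈ -0.21557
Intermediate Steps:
L(V, G) = -1 (L(V, G) = 2 - 3 = -1)
F(t, g) = 1/t - g
N(k) = -1 - 2*k (N(k) = (1/(-1) - k) - k = (-1 - k) - k = -1 - 2*k)
((-6*N(f(L(0, 4))))*S)/835 = (-6*(-1 - (-2)/(-1))*(-10))/835 = (-6*(-1 - (-2)*(-1))*(-10))*(1/835) = (-6*(-1 - 2*1)*(-10))*(1/835) = (-6*(-1 - 2)*(-10))*(1/835) = (-6*(-3)*(-10))*(1/835) = (18*(-10))*(1/835) = -180*1/835 = -36/167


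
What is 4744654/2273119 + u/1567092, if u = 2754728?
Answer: 3424283470700/890546649987 ≈ 3.8451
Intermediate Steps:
4744654/2273119 + u/1567092 = 4744654/2273119 + 2754728/1567092 = 4744654*(1/2273119) + 2754728*(1/1567092) = 4744654/2273119 + 688682/391773 = 3424283470700/890546649987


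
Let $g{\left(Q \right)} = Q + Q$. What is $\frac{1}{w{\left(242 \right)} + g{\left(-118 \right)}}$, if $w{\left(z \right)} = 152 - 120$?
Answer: $- \frac{1}{204} \approx -0.004902$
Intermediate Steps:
$g{\left(Q \right)} = 2 Q$
$w{\left(z \right)} = 32$
$\frac{1}{w{\left(242 \right)} + g{\left(-118 \right)}} = \frac{1}{32 + 2 \left(-118\right)} = \frac{1}{32 - 236} = \frac{1}{-204} = - \frac{1}{204}$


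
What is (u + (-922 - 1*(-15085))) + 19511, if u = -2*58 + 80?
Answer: 33638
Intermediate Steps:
u = -36 (u = -116 + 80 = -36)
(u + (-922 - 1*(-15085))) + 19511 = (-36 + (-922 - 1*(-15085))) + 19511 = (-36 + (-922 + 15085)) + 19511 = (-36 + 14163) + 19511 = 14127 + 19511 = 33638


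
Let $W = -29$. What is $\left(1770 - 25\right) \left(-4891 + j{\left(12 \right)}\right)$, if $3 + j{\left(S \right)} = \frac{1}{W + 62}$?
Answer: $- \frac{281819245}{33} \approx -8.54 \cdot 10^{6}$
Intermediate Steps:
$j{\left(S \right)} = - \frac{98}{33}$ ($j{\left(S \right)} = -3 + \frac{1}{-29 + 62} = -3 + \frac{1}{33} = - \frac{98}{33}$)
$\left(1770 - 25\right) \left(-4891 + j{\left(12 \right)}\right) = \left(1770 - 25\right) \left(-4891 - \frac{98}{33}\right) = 1745 \left(- \frac{161501}{33}\right) = - \frac{281819245}{33}$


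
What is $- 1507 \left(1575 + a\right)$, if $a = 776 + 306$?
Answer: $-4004099$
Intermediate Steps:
$a = 1082$
$- 1507 \left(1575 + a\right) = - 1507 \left(1575 + 1082\right) = \left(-1507\right) 2657 = -4004099$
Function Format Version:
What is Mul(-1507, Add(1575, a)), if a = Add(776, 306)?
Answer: -4004099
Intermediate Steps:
a = 1082
Mul(-1507, Add(1575, a)) = Mul(-1507, Add(1575, 1082)) = Mul(-1507, 2657) = -4004099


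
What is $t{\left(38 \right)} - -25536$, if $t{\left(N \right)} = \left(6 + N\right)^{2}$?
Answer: $27472$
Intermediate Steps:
$t{\left(38 \right)} - -25536 = \left(6 + 38\right)^{2} - -25536 = 44^{2} + 25536 = 1936 + 25536 = 27472$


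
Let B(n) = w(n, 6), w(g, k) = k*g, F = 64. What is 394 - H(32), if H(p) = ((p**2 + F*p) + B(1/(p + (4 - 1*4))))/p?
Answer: 152573/512 ≈ 297.99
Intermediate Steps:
w(g, k) = g*k
B(n) = 6*n (B(n) = n*6 = 6*n)
H(p) = (p**2 + 6/p + 64*p)/p (H(p) = ((p**2 + 64*p) + 6/(p + (4 - 1*4)))/p = ((p**2 + 64*p) + 6/(p + (4 - 4)))/p = ((p**2 + 64*p) + 6/(p + 0))/p = ((p**2 + 64*p) + 6/p)/p = (p**2 + 6/p + 64*p)/p)
394 - H(32) = 394 - (64 + 32 + 6/32**2) = 394 - (64 + 32 + 6*(1/1024)) = 394 - (64 + 32 + 3/512) = 394 - 1*49155/512 = 394 - 49155/512 = 152573/512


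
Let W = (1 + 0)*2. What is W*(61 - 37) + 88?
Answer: 136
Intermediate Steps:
W = 2 (W = 1*2 = 2)
W*(61 - 37) + 88 = 2*(61 - 37) + 88 = 2*24 + 88 = 48 + 88 = 136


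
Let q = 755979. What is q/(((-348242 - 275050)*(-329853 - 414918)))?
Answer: 251993/154736602044 ≈ 1.6285e-6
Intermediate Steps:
q/(((-348242 - 275050)*(-329853 - 414918))) = 755979/(((-348242 - 275050)*(-329853 - 414918))) = 755979/((-623292*(-744771))) = 755979/464209806132 = 755979*(1/464209806132) = 251993/154736602044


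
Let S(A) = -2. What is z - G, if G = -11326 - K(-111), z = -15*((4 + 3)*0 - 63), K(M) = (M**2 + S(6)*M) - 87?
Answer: 24727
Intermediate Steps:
K(M) = -87 + M**2 - 2*M (K(M) = (M**2 - 2*M) - 87 = -87 + M**2 - 2*M)
z = 945 (z = -15*(7*0 - 63) = -15*(0 - 63) = -15*(-63) = 945)
G = -23782 (G = -11326 - (-87 + (-111)**2 - 2*(-111)) = -11326 - (-87 + 12321 + 222) = -11326 - 1*12456 = -11326 - 12456 = -23782)
z - G = 945 - 1*(-23782) = 945 + 23782 = 24727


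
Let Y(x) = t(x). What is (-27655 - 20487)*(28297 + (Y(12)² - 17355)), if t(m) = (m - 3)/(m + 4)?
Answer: -67428479543/128 ≈ -5.2679e+8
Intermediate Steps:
t(m) = (-3 + m)/(4 + m)
Y(x) = (-3 + x)/(4 + x)
(-27655 - 20487)*(28297 + (Y(12)² - 17355)) = (-27655 - 20487)*(28297 + (((-3 + 12)/(4 + 12))² - 17355)) = -48142*(28297 + ((9/16)² - 17355)) = -48142*(28297 + (81/256 - 17355)) = -48142*(28297 - 4442799/256) = -48142*2801233/256 = -67428479543/128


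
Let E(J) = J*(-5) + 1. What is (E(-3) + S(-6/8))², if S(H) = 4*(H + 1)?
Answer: 289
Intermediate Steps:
E(J) = 1 - 5*J (E(J) = -5*J + 1 = 1 - 5*J)
S(H) = 4 + 4*H (S(H) = 4*(1 + H) = 4 + 4*H)
(E(-3) + S(-6/8))² = ((1 - 5*(-3)) + (4 + 4*(-6/8)))² = ((1 + 15) + (4 + 4*(-6*⅛)))² = (16 + (4 + 4*(-¾)))² = (16 + (4 - 3))² = (16 + 1)² = 17² = 289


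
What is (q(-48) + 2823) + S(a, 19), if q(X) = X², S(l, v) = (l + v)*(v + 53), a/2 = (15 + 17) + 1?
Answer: 11247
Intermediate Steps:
a = 66 (a = 2*((15 + 17) + 1) = 2*(32 + 1) = 2*33 = 66)
S(l, v) = (53 + v)*(l + v) (S(l, v) = (l + v)*(53 + v) = (53 + v)*(l + v))
(q(-48) + 2823) + S(a, 19) = ((-48)² + 2823) + (19² + 53*66 + 53*19 + 66*19) = (2304 + 2823) + (361 + 3498 + 1007 + 1254) = 5127 + 6120 = 11247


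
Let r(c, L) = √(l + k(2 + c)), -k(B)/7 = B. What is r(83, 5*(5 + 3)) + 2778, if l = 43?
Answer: 2778 + 2*I*√138 ≈ 2778.0 + 23.495*I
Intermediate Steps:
k(B) = -7*B
r(c, L) = √(29 - 7*c) (r(c, L) = √(43 - 7*(2 + c)) = √(43 + (-14 - 7*c)) = √(29 - 7*c))
r(83, 5*(5 + 3)) + 2778 = √(29 - 7*83) + 2778 = √(29 - 581) + 2778 = √(-552) + 2778 = 2*I*√138 + 2778 = 2778 + 2*I*√138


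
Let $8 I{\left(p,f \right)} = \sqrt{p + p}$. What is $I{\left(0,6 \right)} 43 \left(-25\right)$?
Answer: $0$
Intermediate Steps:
$I{\left(p,f \right)} = \frac{\sqrt{2} \sqrt{p}}{8}$ ($I{\left(p,f \right)} = \frac{\sqrt{p + p}}{8} = \frac{\sqrt{2 p}}{8} = \frac{\sqrt{2} \sqrt{p}}{8}$)
$I{\left(0,6 \right)} 43 \left(-25\right) = \frac{\sqrt{2} \sqrt{0}}{8} \cdot 43 \left(-25\right) = \frac{1}{8} \sqrt{2} \cdot 0 \cdot 43 \left(-25\right) = 0 \cdot 43 \left(-25\right) = 0 \left(-25\right) = 0$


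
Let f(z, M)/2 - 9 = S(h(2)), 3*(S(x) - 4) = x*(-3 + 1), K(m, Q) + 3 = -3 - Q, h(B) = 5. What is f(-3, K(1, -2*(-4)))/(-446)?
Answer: -29/669 ≈ -0.043348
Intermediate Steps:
K(m, Q) = -6 - Q (K(m, Q) = -3 + (-3 - Q) = -6 - Q)
S(x) = 4 - 2*x/3 (S(x) = 4 + (x*(-3 + 1))/3 = 4 + (x*(-2))/3 = 4 + (-2*x)/3 = 4 - 2*x/3)
f(z, M) = 58/3 (f(z, M) = 18 + 2*(4 - ⅔*5) = 18 + 2*(4 - 10/3) = 18 + 2*(⅔) = 18 + 4/3 = 58/3)
f(-3, K(1, -2*(-4)))/(-446) = (58/3)/(-446) = (58/3)*(-1/446) = -29/669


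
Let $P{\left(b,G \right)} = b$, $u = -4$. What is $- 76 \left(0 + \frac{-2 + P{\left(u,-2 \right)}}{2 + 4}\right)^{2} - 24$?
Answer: $-100$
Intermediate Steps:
$- 76 \left(0 + \frac{-2 + P{\left(u,-2 \right)}}{2 + 4}\right)^{2} - 24 = - 76 \left(0 + \frac{-2 - 4}{2 + 4}\right)^{2} - 24 = - 76 \left(0 - \frac{6}{6}\right)^{2} - 24 = - 76 \left(0 - 1\right)^{2} - 24 = - 76 \left(-1\right)^{2} - 24 = \left(-76\right) 1 - 24 = -76 - 24 = -100$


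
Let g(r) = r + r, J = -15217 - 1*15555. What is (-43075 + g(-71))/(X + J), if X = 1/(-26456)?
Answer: 1143348952/814104033 ≈ 1.4044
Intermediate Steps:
J = -30772 (J = -15217 - 15555 = -30772)
g(r) = 2*r
X = -1/26456 ≈ -3.7799e-5
(-43075 + g(-71))/(X + J) = (-43075 + 2*(-71))/(-1/26456 - 30772) = (-43075 - 142)/(-814104033/26456) = -43217*(-26456/814104033) = 1143348952/814104033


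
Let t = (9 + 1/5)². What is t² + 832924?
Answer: 525054956/625 ≈ 8.4009e+5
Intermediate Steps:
t = 2116/25 (t = (9 + ⅕)² = (46/5)² = 2116/25 ≈ 84.640)
t² + 832924 = (2116/25)² + 832924 = 4477456/625 + 832924 = 525054956/625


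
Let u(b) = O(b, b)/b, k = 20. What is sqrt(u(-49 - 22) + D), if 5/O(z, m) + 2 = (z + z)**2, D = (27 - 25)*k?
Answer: 5*sqrt(3278716475306)/1431502 ≈ 6.3246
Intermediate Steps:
D = 40 (D = (27 - 25)*20 = 2*20 = 40)
O(z, m) = 5/(-2 + 4*z**2) (O(z, m) = 5/(-2 + (z + z)**2) = 5/(-2 + (2*z)**2) = 5/(-2 + 4*z**2))
u(b) = 5/(2*b*(-1 + 2*b**2)) (u(b) = (5/(2*(-1 + 2*b**2)))/b = 5/(2*b*(-1 + 2*b**2)))
sqrt(u(-49 - 22) + D) = sqrt(5/(-2*(-49 - 22) + 4*(-49 - 22)**3) + 40) = sqrt(5/(-2*(-71) + 4*(-71)**3) + 40) = sqrt(5/(142 + 4*(-357911)) + 40) = sqrt(5/(142 - 1431644) + 40) = sqrt(5/(-1431502) + 40) = sqrt(5*(-1/1431502) + 40) = sqrt(-5/1431502 + 40) = sqrt(57260075/1431502) = 5*sqrt(3278716475306)/1431502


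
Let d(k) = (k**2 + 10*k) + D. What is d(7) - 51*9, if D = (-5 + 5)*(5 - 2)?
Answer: -340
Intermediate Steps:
D = 0 (D = 0*3 = 0)
d(k) = k**2 + 10*k (d(k) = (k**2 + 10*k) + 0 = k**2 + 10*k)
d(7) - 51*9 = 7*(10 + 7) - 51*9 = 7*17 - 459 = 119 - 459 = -340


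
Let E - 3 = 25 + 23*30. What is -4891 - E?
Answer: -5609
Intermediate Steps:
E = 718 (E = 3 + (25 + 23*30) = 3 + (25 + 690) = 3 + 715 = 718)
-4891 - E = -4891 - 1*718 = -4891 - 718 = -5609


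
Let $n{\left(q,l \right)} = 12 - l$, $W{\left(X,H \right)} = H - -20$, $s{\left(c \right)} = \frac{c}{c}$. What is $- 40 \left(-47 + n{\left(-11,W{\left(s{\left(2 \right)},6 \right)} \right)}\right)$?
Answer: $2440$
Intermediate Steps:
$s{\left(c \right)} = 1$
$W{\left(X,H \right)} = 20 + H$ ($W{\left(X,H \right)} = H + 20 = 20 + H$)
$- 40 \left(-47 + n{\left(-11,W{\left(s{\left(2 \right)},6 \right)} \right)}\right) = - 40 \left(-47 + \left(12 - \left(20 + 6\right)\right)\right) = - 40 \left(-47 + \left(12 - 26\right)\right) = - 40 \left(-47 - 14\right) = \left(-40\right) \left(-61\right) = 2440$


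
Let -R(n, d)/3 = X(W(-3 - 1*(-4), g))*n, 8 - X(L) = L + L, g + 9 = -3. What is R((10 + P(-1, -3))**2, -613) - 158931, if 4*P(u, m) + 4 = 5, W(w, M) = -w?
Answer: -1296663/8 ≈ -1.6208e+5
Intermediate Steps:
g = -12 (g = -9 - 3 = -12)
X(L) = 8 - 2*L (X(L) = 8 - (L + L) = 8 - 2*L)
P(u, m) = 1/4 (P(u, m) = -1 + (1/4)*5 = -1 + 5/4 = 1/4)
R(n, d) = -30*n (R(n, d) = -3*(8 - (-2)*(-3 - 1*(-4)))*n = -3*(8 - (-2)*(-3 + 4))*n = -3*(8 - (-2))*n = -3*(8 - 2*(-1))*n = -3*(8 + 2)*n = -30*n)
R((10 + P(-1, -3))**2, -613) - 158931 = -30*(10 + 1/4)**2 - 158931 = -30*(41/4)**2 - 158931 = -30*1681/16 - 158931 = -25215/8 - 158931 = -1296663/8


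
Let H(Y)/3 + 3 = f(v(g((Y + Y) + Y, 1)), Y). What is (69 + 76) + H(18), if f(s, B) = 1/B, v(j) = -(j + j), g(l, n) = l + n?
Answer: 817/6 ≈ 136.17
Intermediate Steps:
v(j) = -2*j
H(Y) = -9 + 3/Y
(69 + 76) + H(18) = (69 + 76) + (-9 + 3/18) = 145 + (-9 + 3*(1/18)) = 145 + (-9 + 1/6) = 145 - 53/6 = 817/6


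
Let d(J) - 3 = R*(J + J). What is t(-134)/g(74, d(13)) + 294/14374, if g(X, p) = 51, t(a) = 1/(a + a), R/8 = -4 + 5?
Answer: 2002009/98231916 ≈ 0.020380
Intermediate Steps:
R = 8 (R = 8*(-4 + 5) = 8*1 = 8)
d(J) = 3 + 16*J (d(J) = 3 + 8*(J + J) = 3 + 8*(2*J) = 3 + 16*J)
t(a) = 1/(2*a)
t(-134)/g(74, d(13)) + 294/14374 = ((½)/(-134))/51 + 294/14374 = ((½)*(-1/134))*(1/51) + 294*(1/14374) = -1/268*1/51 + 147/7187 = -1/13668 + 147/7187 = 2002009/98231916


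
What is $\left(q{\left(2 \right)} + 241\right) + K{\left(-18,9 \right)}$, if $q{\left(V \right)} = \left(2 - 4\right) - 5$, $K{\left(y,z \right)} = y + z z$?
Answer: $297$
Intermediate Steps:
$K{\left(y,z \right)} = y + z^{2}$
$q{\left(V \right)} = -7$ ($q{\left(V \right)} = -2 - 5 = -7$)
$\left(q{\left(2 \right)} + 241\right) + K{\left(-18,9 \right)} = \left(-7 + 241\right) - \left(18 - 9^{2}\right) = 234 + \left(-18 + 81\right) = 234 + 63 = 297$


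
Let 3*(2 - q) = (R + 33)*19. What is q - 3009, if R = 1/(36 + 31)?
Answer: -646435/201 ≈ -3216.1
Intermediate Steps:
R = 1/67 ≈ 0.014925
q = -41626/201 (q = 2 - (1/67 + 33)*19/3 = 2 - 2212*19/201 = 2 - ⅓*42028/67 = 2 - 42028/201 = -41626/201 ≈ -207.09)
q - 3009 = -41626/201 - 3009 = -646435/201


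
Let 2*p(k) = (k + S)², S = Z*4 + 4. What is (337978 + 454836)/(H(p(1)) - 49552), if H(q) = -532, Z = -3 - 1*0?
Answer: -396407/25042 ≈ -15.830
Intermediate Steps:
Z = -3 (Z = -3 + 0 = -3)
S = -8 (S = -3*4 + 4 = -12 + 4 = -8)
p(k) = (-8 + k)²/2 (p(k) = (k - 8)²/2 = (-8 + k)²/2)
(337978 + 454836)/(H(p(1)) - 49552) = (337978 + 454836)/(-532 - 49552) = 792814/(-50084) = 792814*(-1/50084) = -396407/25042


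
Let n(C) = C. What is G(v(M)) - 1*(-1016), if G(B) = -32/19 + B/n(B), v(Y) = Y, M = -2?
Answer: 19291/19 ≈ 1015.3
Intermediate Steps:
G(B) = -13/19 (G(B) = -32/19 + B/B = -32*1/19 + 1 = -32/19 + 1 = -13/19)
G(v(M)) - 1*(-1016) = -13/19 - 1*(-1016) = -13/19 + 1016 = 19291/19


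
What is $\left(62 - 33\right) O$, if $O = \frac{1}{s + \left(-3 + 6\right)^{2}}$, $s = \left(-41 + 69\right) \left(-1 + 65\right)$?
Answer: $\frac{29}{1801} \approx 0.016102$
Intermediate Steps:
$s = 1792$ ($s = 28 \cdot 64 = 1792$)
$O = \frac{1}{1801}$ ($O = \frac{1}{1792 + \left(-3 + 6\right)^{2}} = \frac{1}{1792 + 3^{2}} = \frac{1}{1792 + 9} = \frac{1}{1801} \approx 0.00055525$)
$\left(62 - 33\right) O = \left(62 - 33\right) \frac{1}{1801} = 29 \cdot \frac{1}{1801} = \frac{29}{1801}$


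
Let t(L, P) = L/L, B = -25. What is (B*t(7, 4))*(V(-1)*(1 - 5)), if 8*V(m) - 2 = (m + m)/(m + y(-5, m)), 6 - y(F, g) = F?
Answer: 45/2 ≈ 22.500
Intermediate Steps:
y(F, g) = 6 - F
t(L, P) = 1
V(m) = ¼ + m/(4*(11 + m)) (V(m) = ¼ + ((m + m)/(m + (6 - 1*(-5))))/8 = ¼ + ((2*m)/(m + (6 + 5)))/8 = ¼ + ((2*m)/(m + 11))/8 = ¼ + ((2*m)/(11 + m))/8 = ¼ + (2*m/(11 + m))/8 = ¼ + m/(4*(11 + m)))
(B*t(7, 4))*(V(-1)*(1 - 5)) = (-25*1)*(((11 + 2*(-1))/(4*(11 - 1)))*(1 - 5)) = -25*(¼)*(11 - 2)/10*(-4) = -25*(¼)*(⅒)*9*(-4) = -45*(-4)/8 = -25*(-9/10) = 45/2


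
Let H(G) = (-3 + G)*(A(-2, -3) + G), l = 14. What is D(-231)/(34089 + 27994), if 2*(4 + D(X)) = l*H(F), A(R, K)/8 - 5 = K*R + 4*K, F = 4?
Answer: -32/62083 ≈ -0.00051544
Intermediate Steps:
A(R, K) = 40 + 32*K + 8*K*R (A(R, K) = 40 + 8*(K*R + 4*K) = 40 + 8*(4*K + K*R) = 40 + (32*K + 8*K*R) = 40 + 32*K + 8*K*R)
H(G) = (-8 + G)*(-3 + G) (H(G) = (-3 + G)*((40 + 32*(-3) + 8*(-3)*(-2)) + G) = (-3 + G)*((40 - 96 + 48) + G) = (-3 + G)*(-8 + G) = (-8 + G)*(-3 + G))
D(X) = -32 (D(X) = -4 + (14*(24 + 4² - 11*4))/2 = -4 + (14*(24 + 16 - 44))/2 = -4 + (14*(-4))/2 = -4 + (½)*(-56) = -4 - 28 = -32)
D(-231)/(34089 + 27994) = -32/(34089 + 27994) = -32/62083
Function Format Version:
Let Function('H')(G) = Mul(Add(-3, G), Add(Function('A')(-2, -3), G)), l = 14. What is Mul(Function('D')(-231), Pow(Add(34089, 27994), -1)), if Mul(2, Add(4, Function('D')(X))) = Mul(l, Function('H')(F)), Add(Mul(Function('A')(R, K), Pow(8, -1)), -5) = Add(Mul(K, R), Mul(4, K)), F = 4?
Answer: Rational(-32, 62083) ≈ -0.00051544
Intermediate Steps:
Function('A')(R, K) = Add(40, Mul(32, K), Mul(8, K, R)) (Function('A')(R, K) = Add(40, Mul(8, Add(Mul(K, R), Mul(4, K)))) = Add(40, Mul(8, Add(Mul(4, K), Mul(K, R)))) = Add(40, Add(Mul(32, K), Mul(8, K, R))) = Add(40, Mul(32, K), Mul(8, K, R)))
Function('H')(G) = Mul(Add(-8, G), Add(-3, G)) (Function('H')(G) = Mul(Add(-3, G), Add(Add(40, Mul(32, -3), Mul(8, -3, -2)), G)) = Mul(Add(-3, G), Add(Add(40, -96, 48), G)) = Mul(Add(-3, G), Add(-8, G)) = Mul(Add(-8, G), Add(-3, G)))
Function('D')(X) = -32 (Function('D')(X) = Add(-4, Mul(Rational(1, 2), Mul(14, Add(24, Pow(4, 2), Mul(-11, 4))))) = Add(-4, Mul(Rational(1, 2), Mul(14, Add(24, 16, -44)))) = Add(-4, Mul(Rational(1, 2), Mul(14, -4))) = Add(-4, Mul(Rational(1, 2), -56)) = Add(-4, -28) = -32)
Mul(Function('D')(-231), Pow(Add(34089, 27994), -1)) = Mul(-32, Pow(Add(34089, 27994), -1)) = Mul(-32, Pow(62083, -1)) = Mul(-32, Rational(1, 62083)) = Rational(-32, 62083)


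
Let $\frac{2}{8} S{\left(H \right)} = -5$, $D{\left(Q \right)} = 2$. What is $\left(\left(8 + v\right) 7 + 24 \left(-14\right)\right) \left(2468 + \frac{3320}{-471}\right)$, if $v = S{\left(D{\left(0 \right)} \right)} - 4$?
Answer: $- \frac{519280384}{471} \approx -1.1025 \cdot 10^{6}$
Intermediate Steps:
$S{\left(H \right)} = -20$ ($S{\left(H \right)} = 4 \left(-5\right) = -20$)
$v = -24$ ($v = -20 - 4 = -24$)
$\left(\left(8 + v\right) 7 + 24 \left(-14\right)\right) \left(2468 + \frac{3320}{-471}\right) = \left(\left(8 - 24\right) 7 + 24 \left(-14\right)\right) \left(2468 + \frac{3320}{-471}\right) = \left(\left(-16\right) 7 - 336\right) \left(2468 + 3320 \left(- \frac{1}{471}\right)\right) = \left(-112 - 336\right) \left(2468 - \frac{3320}{471}\right) = \left(-448\right) \frac{1159108}{471} = - \frac{519280384}{471}$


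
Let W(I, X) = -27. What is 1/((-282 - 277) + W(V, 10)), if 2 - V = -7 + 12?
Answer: -1/586 ≈ -0.0017065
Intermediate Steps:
V = -3 (V = 2 - (-7 + 12) = 2 - 1*5 = 2 - 5 = -3)
1/((-282 - 277) + W(V, 10)) = 1/((-282 - 277) - 27) = 1/(-559 - 27) = 1/(-586) = -1/586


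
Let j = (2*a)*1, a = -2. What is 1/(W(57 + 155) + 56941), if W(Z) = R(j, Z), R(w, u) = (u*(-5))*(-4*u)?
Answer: 1/955821 ≈ 1.0462e-6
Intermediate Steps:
j = -4 (j = (2*(-2))*1 = -4*1 = -4)
R(w, u) = 20*u**2 (R(w, u) = (-5*u)*(-4*u) = 20*u**2)
W(Z) = 20*Z**2
1/(W(57 + 155) + 56941) = 1/(20*(57 + 155)**2 + 56941) = 1/(20*212**2 + 56941) = 1/(20*44944 + 56941) = 1/(898880 + 56941) = 1/955821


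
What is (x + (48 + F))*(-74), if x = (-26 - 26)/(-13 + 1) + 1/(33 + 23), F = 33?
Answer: -530543/84 ≈ -6316.0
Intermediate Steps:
x = 731/168 (x = -52/(-12) + 1/56 = -52*(-1/12) + 1/56 = 13/3 + 1/56 = 731/168 ≈ 4.3512)
(x + (48 + F))*(-74) = (731/168 + (48 + 33))*(-74) = (731/168 + 81)*(-74) = (14339/168)*(-74) = -530543/84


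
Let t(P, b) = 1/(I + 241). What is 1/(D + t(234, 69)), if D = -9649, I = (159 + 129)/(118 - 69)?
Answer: -12097/116723904 ≈ -0.00010364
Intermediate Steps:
I = 288/49 ≈ 5.8775
t(P, b) = 49/12097 (t(P, b) = 1/(288/49 + 241) = 1/(12097/49) = 49/12097)
1/(D + t(234, 69)) = 1/(-9649 + 49/12097) = 1/(-116723904/12097) = -12097/116723904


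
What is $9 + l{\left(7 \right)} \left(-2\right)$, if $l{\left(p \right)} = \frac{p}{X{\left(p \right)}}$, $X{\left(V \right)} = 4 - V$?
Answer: $\frac{41}{3} \approx 13.667$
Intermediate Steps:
$l{\left(p \right)} = \frac{p}{4 - p}$
$9 + l{\left(7 \right)} \left(-2\right) = 9 + \left(-1\right) 7 \frac{1}{-4 + 7} \left(-2\right) = 9 + \left(-1\right) 7 \cdot \frac{1}{3} \left(-2\right) = 9 - - \frac{14}{3} = 9 + \frac{14}{3} = \frac{41}{3}$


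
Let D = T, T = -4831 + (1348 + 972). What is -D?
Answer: 2511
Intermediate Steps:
T = -2511 (T = -4831 + 2320 = -2511)
D = -2511
-D = -1*(-2511) = 2511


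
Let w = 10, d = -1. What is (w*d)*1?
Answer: -10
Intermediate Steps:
(w*d)*1 = (10*(-1))*1 = -10*1 = -10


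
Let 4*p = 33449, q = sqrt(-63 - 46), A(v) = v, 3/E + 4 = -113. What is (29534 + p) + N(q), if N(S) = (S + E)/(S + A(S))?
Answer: 151587/4 + I*sqrt(109)/8502 ≈ 37897.0 + 0.001228*I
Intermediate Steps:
E = -1/39 (E = 3/(-4 - 113) = 3/(-117) = 3*(-1/117) = -1/39 ≈ -0.025641)
q = I*sqrt(109) (q = sqrt(-109) = I*sqrt(109) ≈ 10.44*I)
p = 33449/4 (p = (1/4)*33449 = 33449/4 ≈ 8362.3)
N(S) = (-1/39 + S)/(2*S) (N(S) = (S - 1/39)/(S + S) = (-1/39 + S)/((2*S)) = (-1/39 + S)*(1/(2*S)) = (-1/39 + S)/(2*S))
(29534 + p) + N(q) = (29534 + 33449/4) + (-1 + 39*(I*sqrt(109)))/(78*((I*sqrt(109)))) = 151585/4 + (-I*sqrt(109)/109)*(-1 + 39*I*sqrt(109))/78 = 151585/4 - I*sqrt(109)*(-1 + 39*I*sqrt(109))/8502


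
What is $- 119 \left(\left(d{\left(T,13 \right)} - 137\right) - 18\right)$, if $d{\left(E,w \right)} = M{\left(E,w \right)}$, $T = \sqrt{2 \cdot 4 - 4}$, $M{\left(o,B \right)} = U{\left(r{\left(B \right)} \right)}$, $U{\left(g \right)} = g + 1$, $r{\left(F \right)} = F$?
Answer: $16779$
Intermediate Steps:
$U{\left(g \right)} = 1 + g$
$M{\left(o,B \right)} = 1 + B$
$T = 2$ ($T = \sqrt{8 - 4} = \sqrt{4} = 2$)
$d{\left(E,w \right)} = 1 + w$
$- 119 \left(\left(d{\left(T,13 \right)} - 137\right) - 18\right) = - 119 \left(\left(\left(1 + 13\right) - 137\right) - 18\right) = - 119 \left(\left(14 - 137\right) - 18\right) = - 119 \left(-123 - 18\right) = \left(-119\right) \left(-141\right) = 16779$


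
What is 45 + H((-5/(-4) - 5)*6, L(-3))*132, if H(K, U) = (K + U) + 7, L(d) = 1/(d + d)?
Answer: -2023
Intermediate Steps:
L(d) = 1/(2*d)
H(K, U) = 7 + K + U
45 + H((-5/(-4) - 5)*6, L(-3))*132 = 45 + (7 + (-5/(-4) - 5)*6 + (½)/(-3))*132 = 45 + (7 + (-5*(-¼) - 5)*6 + (½)*(-⅓))*132 = 45 + (7 + (5/4 - 5)*6 - ⅙)*132 = 45 + (7 - 15/4*6 - ⅙)*132 = 45 + (7 - 45/2 - ⅙)*132 = 45 - 47/3*132 = 45 - 2068 = -2023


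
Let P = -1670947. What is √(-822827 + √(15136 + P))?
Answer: √(-822827 + 3*I*√183979) ≈ 0.709 + 907.1*I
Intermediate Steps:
√(-822827 + √(15136 + P)) = √(-822827 + √(15136 - 1670947)) = √(-822827 + √(-1655811)) = √(-822827 + 3*I*√183979)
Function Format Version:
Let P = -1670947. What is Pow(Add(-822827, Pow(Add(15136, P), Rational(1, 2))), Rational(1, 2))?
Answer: Pow(Add(-822827, Mul(3, I, Pow(183979, Rational(1, 2)))), Rational(1, 2)) ≈ Add(0.709, Mul(907.10, I))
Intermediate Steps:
Pow(Add(-822827, Pow(Add(15136, P), Rational(1, 2))), Rational(1, 2)) = Pow(Add(-822827, Pow(Add(15136, -1670947), Rational(1, 2))), Rational(1, 2)) = Pow(Add(-822827, Pow(-1655811, Rational(1, 2))), Rational(1, 2)) = Pow(Add(-822827, Mul(3, I, Pow(183979, Rational(1, 2)))), Rational(1, 2))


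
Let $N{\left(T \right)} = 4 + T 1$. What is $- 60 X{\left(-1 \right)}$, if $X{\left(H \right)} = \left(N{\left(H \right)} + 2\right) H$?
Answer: $300$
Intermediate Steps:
$N{\left(T \right)} = 4 + T$
$X{\left(H \right)} = H \left(6 + H\right)$ ($X{\left(H \right)} = \left(\left(4 + H\right) + 2\right) H = \left(6 + H\right) H = H \left(6 + H\right)$)
$- 60 X{\left(-1 \right)} = - 60 \left(- (6 - 1)\right) = - 60 \left(\left(-1\right) 5\right) = \left(-60\right) \left(-5\right) = 300$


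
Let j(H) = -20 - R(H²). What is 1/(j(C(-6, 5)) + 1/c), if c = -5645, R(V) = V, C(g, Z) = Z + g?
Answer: -5645/118546 ≈ -0.047619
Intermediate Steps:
j(H) = -20 - H²
1/(j(C(-6, 5)) + 1/c) = 1/((-20 - (5 - 6)²) + 1/(-5645)) = 1/((-20 - 1*(-1)²) - 1/5645) = 1/((-20 - 1*1) - 1/5645) = 1/((-20 - 1) - 1/5645) = 1/(-21 - 1/5645) = 1/(-118546/5645) = -5645/118546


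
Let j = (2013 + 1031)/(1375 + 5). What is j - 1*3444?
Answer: -1187419/345 ≈ -3441.8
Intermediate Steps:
j = 761/345 (j = 3044/1380 = 3044*(1/1380) = 761/345 ≈ 2.2058)
j - 1*3444 = 761/345 - 1*3444 = 761/345 - 3444 = -1187419/345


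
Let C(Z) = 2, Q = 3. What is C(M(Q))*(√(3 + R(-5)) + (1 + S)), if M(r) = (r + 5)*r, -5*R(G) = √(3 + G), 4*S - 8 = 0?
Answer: 6 + 2*√(75 - 5*I*√2)/5 ≈ 9.4679 - 0.16312*I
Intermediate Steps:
S = 2 (S = 2 + (¼)*0 = 2 + 0 = 2)
R(G) = -√(3 + G)/5
M(r) = r*(5 + r) (M(r) = (5 + r)*r = r*(5 + r))
C(M(Q))*(√(3 + R(-5)) + (1 + S)) = 2*(√(3 - √(3 - 5)/5) + (1 + 2)) = 2*(√(3 - I*√2/5) + 3) = 2*(3 + √(3 - I*√2/5)) = 6 + 2*√(3 - I*√2/5)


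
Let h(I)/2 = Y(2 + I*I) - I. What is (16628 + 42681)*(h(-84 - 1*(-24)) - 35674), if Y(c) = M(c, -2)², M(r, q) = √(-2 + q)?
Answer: -2109146658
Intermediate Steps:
Y(c) = -4 (Y(c) = (√(-2 - 2))² = (√(-4))² = (2*I)² = -4)
h(I) = -8 - 2*I (h(I) = 2*(-4 - I) = -8 - 2*I)
(16628 + 42681)*(h(-84 - 1*(-24)) - 35674) = (16628 + 42681)*((-8 - 2*(-84 - 1*(-24))) - 35674) = 59309*((-8 - 2*(-84 + 24)) - 35674) = 59309*((-8 - 2*(-60)) - 35674) = 59309*((-8 + 120) - 35674) = 59309*(112 - 35674) = 59309*(-35562) = -2109146658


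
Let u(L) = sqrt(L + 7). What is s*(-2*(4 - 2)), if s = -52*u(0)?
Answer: 208*sqrt(7) ≈ 550.32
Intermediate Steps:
u(L) = sqrt(7 + L)
s = -52*sqrt(7) (s = -52*sqrt(7 + 0) = -52*sqrt(7) ≈ -137.58)
s*(-2*(4 - 2)) = (-52*sqrt(7))*(-2*(4 - 2)) = (-52*sqrt(7))*(-2*2) = -52*sqrt(7)*(-4) = 208*sqrt(7)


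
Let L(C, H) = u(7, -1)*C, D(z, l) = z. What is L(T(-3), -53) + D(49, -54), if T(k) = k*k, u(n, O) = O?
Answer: 40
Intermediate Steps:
T(k) = k**2
L(C, H) = -C
L(T(-3), -53) + D(49, -54) = -1*(-3)**2 + 49 = -1*9 + 49 = -9 + 49 = 40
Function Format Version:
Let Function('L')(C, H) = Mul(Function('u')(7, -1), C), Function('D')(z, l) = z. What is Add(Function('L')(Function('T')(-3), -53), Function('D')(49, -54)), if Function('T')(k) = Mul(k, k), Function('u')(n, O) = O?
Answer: 40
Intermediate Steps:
Function('T')(k) = Pow(k, 2)
Function('L')(C, H) = Mul(-1, C)
Add(Function('L')(Function('T')(-3), -53), Function('D')(49, -54)) = Add(Mul(-1, Pow(-3, 2)), 49) = Add(Mul(-1, 9), 49) = Add(-9, 49) = 40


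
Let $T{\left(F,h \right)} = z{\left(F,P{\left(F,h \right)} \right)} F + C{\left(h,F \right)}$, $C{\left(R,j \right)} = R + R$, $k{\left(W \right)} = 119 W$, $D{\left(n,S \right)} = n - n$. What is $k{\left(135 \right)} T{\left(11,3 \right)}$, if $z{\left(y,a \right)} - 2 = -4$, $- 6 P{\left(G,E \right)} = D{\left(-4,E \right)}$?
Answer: $-257040$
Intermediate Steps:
$D{\left(n,S \right)} = 0$
$P{\left(G,E \right)} = 0$ ($P{\left(G,E \right)} = \left(- \frac{1}{6}\right) 0 = 0$)
$z{\left(y,a \right)} = -2$ ($z{\left(y,a \right)} = 2 - 4 = -2$)
$C{\left(R,j \right)} = 2 R$
$T{\left(F,h \right)} = - 2 F + 2 h$
$k{\left(135 \right)} T{\left(11,3 \right)} = 119 \cdot 135 \left(\left(-2\right) 11 + 2 \cdot 3\right) = 16065 \left(-22 + 6\right) = 16065 \left(-16\right) = -257040$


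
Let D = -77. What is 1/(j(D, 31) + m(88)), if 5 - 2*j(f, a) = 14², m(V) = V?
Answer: -2/15 ≈ -0.13333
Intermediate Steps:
j(f, a) = -191/2 (j(f, a) = 5/2 - ½*14² = 5/2 - ½*196 = 5/2 - 98 = -191/2)
1/(j(D, 31) + m(88)) = 1/(-191/2 + 88) = 1/(-15/2) = -2/15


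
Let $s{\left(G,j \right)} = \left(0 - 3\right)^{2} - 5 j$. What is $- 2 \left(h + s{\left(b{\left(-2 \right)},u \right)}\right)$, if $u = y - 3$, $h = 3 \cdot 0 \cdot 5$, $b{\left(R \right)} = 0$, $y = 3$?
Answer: $-18$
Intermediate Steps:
$h = 0$ ($h = 0 \cdot 5 = 0$)
$u = 0$ ($u = 3 - 3 = 0$)
$s{\left(G,j \right)} = 9 - 5 j$ ($s{\left(G,j \right)} = \left(-3\right)^{2} - 5 j = 9 - 5 j$)
$- 2 \left(h + s{\left(b{\left(-2 \right)},u \right)}\right) = - 2 \left(0 + \left(9 - 0\right)\right) = - 2 \left(0 + \left(9 + 0\right)\right) = - 2 \left(0 + 9\right) = \left(-2\right) 9 = -18$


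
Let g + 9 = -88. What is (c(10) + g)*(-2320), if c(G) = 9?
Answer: 204160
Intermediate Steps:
g = -97 (g = -9 - 88 = -97)
(c(10) + g)*(-2320) = (9 - 97)*(-2320) = -88*(-2320) = 204160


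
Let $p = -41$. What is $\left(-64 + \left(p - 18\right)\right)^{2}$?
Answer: $15129$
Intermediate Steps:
$\left(-64 + \left(p - 18\right)\right)^{2} = \left(-64 - 59\right)^{2} = \left(-123\right)^{2} = 15129$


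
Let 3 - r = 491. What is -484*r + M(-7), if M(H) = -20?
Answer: 236172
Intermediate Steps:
r = -488 (r = 3 - 1*491 = 3 - 491 = -488)
-484*r + M(-7) = -484*(-488) - 20 = 236192 - 20 = 236172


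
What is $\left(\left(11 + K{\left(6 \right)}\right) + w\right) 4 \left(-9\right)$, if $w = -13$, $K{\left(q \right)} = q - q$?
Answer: $72$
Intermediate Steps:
$K{\left(q \right)} = 0$
$\left(\left(11 + K{\left(6 \right)}\right) + w\right) 4 \left(-9\right) = \left(\left(11 + 0\right) - 13\right) 4 \left(-9\right) = \left(11 - 13\right) 4 \left(-9\right) = \left(-2\right) 4 \left(-9\right) = \left(-8\right) \left(-9\right) = 72$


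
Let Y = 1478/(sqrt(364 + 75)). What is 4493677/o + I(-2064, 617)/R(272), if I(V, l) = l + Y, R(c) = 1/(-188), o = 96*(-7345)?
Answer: -81795593197/705120 - 277864*sqrt(439)/439 ≈ -1.2926e+5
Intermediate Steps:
o = -705120
Y = 1478*sqrt(439)/439 (Y = 1478/(sqrt(439)) = 1478*(sqrt(439)/439) = 1478*sqrt(439)/439 ≈ 70.541)
R(c) = -1/188
I(V, l) = l + 1478*sqrt(439)/439
4493677/o + I(-2064, 617)/R(272) = 4493677/(-705120) + (617 + 1478*sqrt(439)/439)/(-1/188) = 4493677*(-1/705120) + (617 + 1478*sqrt(439)/439)*(-188) = -4493677/705120 + (-115996 - 277864*sqrt(439)/439) = -81795593197/705120 - 277864*sqrt(439)/439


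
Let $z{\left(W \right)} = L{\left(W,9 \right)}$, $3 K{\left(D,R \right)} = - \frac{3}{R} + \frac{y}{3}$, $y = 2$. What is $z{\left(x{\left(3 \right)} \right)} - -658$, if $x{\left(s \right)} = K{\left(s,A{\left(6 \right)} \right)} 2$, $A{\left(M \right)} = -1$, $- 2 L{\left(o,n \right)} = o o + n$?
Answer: $\frac{105383}{162} \approx 650.51$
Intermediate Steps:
$L{\left(o,n \right)} = - \frac{n}{2} - \frac{o^{2}}{2}$ ($L{\left(o,n \right)} = - \frac{o o + n}{2} = - \frac{o^{2} + n}{2} = - \frac{n + o^{2}}{2} = - \frac{n}{2} - \frac{o^{2}}{2}$)
$K{\left(D,R \right)} = \frac{2}{9} - \frac{1}{R}$ ($K{\left(D,R \right)} = \frac{- \frac{3}{R} + \frac{2}{3}}{3} = \frac{\frac{2}{3} - \frac{3}{R}}{3} = \frac{2}{9} - \frac{1}{R}$)
$x{\left(s \right)} = \frac{22}{9}$ ($x{\left(s \right)} = \left(\frac{2}{9} - \frac{1}{-1}\right) 2 = \left(\frac{2}{9} - -1\right) 2 = \left(\frac{2}{9} + 1\right) 2 = \frac{11}{9} \cdot 2 = \frac{22}{9}$)
$z{\left(W \right)} = - \frac{9}{2} - \frac{W^{2}}{2}$ ($z{\left(W \right)} = \left(- \frac{1}{2}\right) 9 - \frac{W^{2}}{2} = - \frac{9}{2} - \frac{W^{2}}{2}$)
$z{\left(x{\left(3 \right)} \right)} - -658 = \left(- \frac{9}{2} - \frac{\left(\frac{22}{9}\right)^{2}}{2}\right) - -658 = \left(- \frac{9}{2} - \frac{242}{81}\right) + 658 = - \frac{1213}{162} + 658 = \frac{105383}{162}$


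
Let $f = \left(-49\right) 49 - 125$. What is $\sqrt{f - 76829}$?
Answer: $i \sqrt{79355} \approx 281.7 i$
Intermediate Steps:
$f = -2526$ ($f = -2401 - 125 = -2526$)
$\sqrt{f - 76829} = \sqrt{-2526 - 76829} = \sqrt{-79355} = i \sqrt{79355}$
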